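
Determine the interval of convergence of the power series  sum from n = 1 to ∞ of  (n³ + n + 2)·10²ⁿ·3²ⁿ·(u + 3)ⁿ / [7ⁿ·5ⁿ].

The ratio of consecutive coefficients is [((n+1)³ + (n+1) + 2)/(n³ + n + 2)] · 100·9/(7·5) → 180/7.
The series converges when 180/7 · |u + 3| < 1, giving R = 7/180.
Endpoint u = -533/180: the terms have absolute value of order n³, which does not tend to 0, so the series diverges by the divergence test.
At u = -547/180: the terms do not tend to 0, so the series diverges.

(-547/180, -533/180)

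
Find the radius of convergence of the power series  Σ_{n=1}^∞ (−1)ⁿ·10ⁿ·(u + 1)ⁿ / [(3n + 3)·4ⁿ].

R = 2/5

Ratio test: |a_{n+1}/a_n| = [(3n + 3)/(3(n+1) + 3)] · 10/4 → 5/2 as n → ∞.
The series converges when 5/2 · |u + 1| < 1, giving R = 2/5.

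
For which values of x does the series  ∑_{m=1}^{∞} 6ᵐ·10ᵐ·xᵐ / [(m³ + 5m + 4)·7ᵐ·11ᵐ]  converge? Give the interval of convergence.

Apply the ratio test: |a_{m+1}| / |a_m| = [(m³ + 5m + 4)/((m+1)³ + 5(m+1) + 4)] · 6·10/(7·11), which tends to 60/77 as m → ∞.
Thus R = 1/(60/77) = 77/60.
Check x = 77/60: the series is dominated by a constant times Σ 1/m³, which converges (p = 3 > 1).
Endpoint x = -77/60: the terms are on the order of 1/m³, so the series converges absolutely by comparison with the p-series (p = 3 > 1).

[-77/60, 77/60]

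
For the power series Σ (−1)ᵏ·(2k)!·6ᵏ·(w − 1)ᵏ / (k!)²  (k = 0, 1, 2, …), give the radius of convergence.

By the ratio test, |a_{k+1}/a_k| = (2k+1)·(2k+2)/(k+1)² · 6 → 24.
Convergence for |w − 1| · 24 < 1, i.e. |w − 1| < 1/24. So R = 1/24.

R = 1/24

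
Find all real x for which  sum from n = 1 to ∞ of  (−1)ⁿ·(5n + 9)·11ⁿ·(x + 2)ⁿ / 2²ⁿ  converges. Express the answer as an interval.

(-26/11, -18/11)

The ratio of consecutive coefficients is [(5(n+1) + 9)/(5n + 9)] · 11/4 → 11/4.
Hence the series converges for |x + 2| < 1/(11/4) = 4/11, so the radius of convergence is 4/11.
Endpoint x = -18/11: the terms have absolute value of order n, which does not tend to 0, so the series diverges by the divergence test.
Check x = -26/11: the n-th term does not approach 0; divergence by the term test.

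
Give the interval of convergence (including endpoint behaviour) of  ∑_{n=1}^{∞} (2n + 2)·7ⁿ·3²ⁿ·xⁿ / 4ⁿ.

(-4/63, 4/63)

The ratio of consecutive coefficients is [(2(n+1) + 2)/(2n + 2)] · 7·9/4 → 63/4.
Convergence for |x| · 63/4 < 1, i.e. |x| < 4/63. So R = 4/63.
Endpoint x = 4/63: the n-th term does not approach 0; divergence by the term test.
Check x = -4/63: the n-th term does not approach 0; divergence by the term test.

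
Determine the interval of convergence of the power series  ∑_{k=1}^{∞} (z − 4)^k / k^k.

(−∞, ∞)

Applying the root test, |a_k|^(1/k) = 1/k → 0.
Since the k-th root of |a_k| tends to 0, the series converges for all real z; R = ∞.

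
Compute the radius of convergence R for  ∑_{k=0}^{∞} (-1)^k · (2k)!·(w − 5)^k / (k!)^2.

Apply the ratio test: |a_{k+1}| / |a_k| = (2k+1)·(2k+2)/(k+1)², which tends to 4 as k → ∞.
Hence the series converges for |w − 5| < 1/(4) = 1/4, so the radius of convergence is 1/4.

R = 1/4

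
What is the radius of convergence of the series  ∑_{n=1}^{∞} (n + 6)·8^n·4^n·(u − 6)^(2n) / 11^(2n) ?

R = 11√2/8

Apply the ratio test: |a_{n+1}| / |a_n| = [((n+1) + 6)/(n + 6)] · 8·4/121, which tends to 32/121 as n → ∞.
Since the exponent of (u − 6) increases by 2 each term, convergence requires |u − 6|² < 121/32, hence R = 11√2/8.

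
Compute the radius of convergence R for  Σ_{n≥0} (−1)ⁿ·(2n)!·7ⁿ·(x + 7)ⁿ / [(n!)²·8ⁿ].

The ratio of consecutive coefficients is (2n+1)·(2n+2)/(n+1)² · 7/8 → 7/2.
Hence the series converges for |x + 7| < 1/(7/2) = 2/7, so the radius of convergence is 2/7.

R = 2/7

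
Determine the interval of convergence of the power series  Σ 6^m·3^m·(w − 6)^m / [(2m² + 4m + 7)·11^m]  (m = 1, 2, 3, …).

Ratio test: |a_{m+1}/a_m| = [(2m² + 4m + 7)/(2(m+1)² + 4(m+1) + 7)] · 6·3/11 → 18/11 as m → ∞.
The series converges when 18/11 · |w − 6| < 1, giving R = 11/18.
When w = 119/18, absolute convergence follows by limit comparison with Σ 1/m².
Endpoint w = 97/18: absolute convergence follows by limit comparison with Σ 1/m².

[97/18, 119/18]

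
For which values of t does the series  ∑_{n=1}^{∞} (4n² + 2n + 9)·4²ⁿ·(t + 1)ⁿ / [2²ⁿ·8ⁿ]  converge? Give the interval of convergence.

By the ratio test, |a_{n+1}/a_n| = [(4(n+1)² + 2(n+1) + 9)/(4n² + 2n + 9)] · 16/(4·8) → 1/2.
Thus R = 1/(1/2) = 2.
When t = 1, the terms do not tend to 0, so the series diverges.
At t = -3: the n-th term does not approach 0; divergence by the term test.

(-3, 1)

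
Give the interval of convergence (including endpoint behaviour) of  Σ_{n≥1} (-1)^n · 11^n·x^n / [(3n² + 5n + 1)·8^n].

By the ratio test, |a_{n+1}/a_n| = [(3n² + 5n + 1)/(3(n+1)² + 5(n+1) + 1)] · 11/8 → 11/8.
The series converges when 11/8 · |x| < 1, giving R = 8/11.
Check x = 8/11: absolute convergence follows by limit comparison with Σ 1/n².
Endpoint x = -8/11: the terms are on the order of 1/n², so the series converges absolutely by comparison with the p-series (p = 2 > 1).

[-8/11, 8/11]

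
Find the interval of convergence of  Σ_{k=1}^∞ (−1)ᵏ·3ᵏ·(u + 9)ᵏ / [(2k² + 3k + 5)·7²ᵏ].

The ratio of consecutive coefficients is [(2k² + 3k + 5)/(2(k+1)² + 3(k+1) + 5)] · 3/49 → 3/49.
Hence the series converges for |u + 9| < 1/(3/49) = 49/3, so the radius of convergence is 49/3.
Check u = 22/3: absolute convergence follows by limit comparison with Σ 1/k².
Check u = -76/3: the terms are on the order of 1/k², so the series converges absolutely by comparison with the p-series (p = 2 > 1).

[-76/3, 22/3]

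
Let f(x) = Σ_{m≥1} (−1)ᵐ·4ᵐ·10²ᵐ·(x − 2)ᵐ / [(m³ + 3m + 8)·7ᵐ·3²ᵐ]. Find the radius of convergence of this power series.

R = 63/400

Apply the ratio test: |a_{m+1}| / |a_m| = [(m³ + 3m + 8)/((m+1)³ + 3(m+1) + 8)] · 4·100/(7·9), which tends to 400/63 as m → ∞.
Thus R = 1/(400/63) = 63/400.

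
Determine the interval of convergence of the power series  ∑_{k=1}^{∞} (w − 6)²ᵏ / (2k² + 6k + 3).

[5, 7]

By the ratio test, |a_{k+1}/a_k| = (2k² + 6k + 3)/(2(k+1)² + 6(k+1) + 3) → 1.
Writing y = (w − 6)², the series in y has radius 1, so |w − 6| < √(1) = 1 and R = 1.
Check w = 7: the series is dominated by a constant times Σ 1/k², which converges (p = 2 > 1).
At w = 5: the series is dominated by a constant times Σ 1/k², which converges (p = 2 > 1).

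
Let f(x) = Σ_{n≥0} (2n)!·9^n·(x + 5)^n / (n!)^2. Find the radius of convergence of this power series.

By the ratio test, |a_{n+1}/a_n| = (2n+1)·(2n+2)/(n+1)² · 9 → 36.
Hence the series converges for |x + 5| < 1/(36) = 1/36, so the radius of convergence is 1/36.

R = 1/36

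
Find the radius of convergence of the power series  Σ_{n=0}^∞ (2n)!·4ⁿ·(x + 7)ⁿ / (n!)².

R = 1/16

By the ratio test, |a_{n+1}/a_n| = (2n+1)·(2n+2)/(n+1)² · 4 → 16.
Hence the series converges for |x + 7| < 1/(16) = 1/16, so the radius of convergence is 1/16.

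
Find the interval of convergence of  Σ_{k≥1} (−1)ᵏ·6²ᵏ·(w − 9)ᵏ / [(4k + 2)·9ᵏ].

(35/4, 37/4]

Apply the ratio test: |a_{k+1}| / |a_k| = [(4k + 2)/(4(k+1) + 2)] · 36/9, which tends to 4 as k → ∞.
The series converges when 4 · |w − 9| < 1, giving R = 1/4.
Endpoint w = 37/4: the terms alternate in sign and decrease monotonically to 0 in absolute value (size ~ c/k), so the alternating series test gives convergence.
At w = 35/4: the terms behave like c/k; limit comparison with the harmonic series gives divergence.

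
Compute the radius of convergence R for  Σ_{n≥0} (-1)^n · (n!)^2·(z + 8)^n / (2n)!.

The ratio of consecutive coefficients is (n+1)²/[(2n+1)·(2n+2)] → 1/4.
Convergence for |z + 8| · 1/4 < 1, i.e. |z + 8| < 4. So R = 4.

R = 4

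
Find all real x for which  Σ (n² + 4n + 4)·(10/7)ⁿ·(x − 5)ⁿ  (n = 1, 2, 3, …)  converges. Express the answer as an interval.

(43/10, 57/10)

The ratio of consecutive coefficients is [((n+1)² + 4(n+1) + 4)/(n² + 4n + 4)] · 10/7 → 10/7.
Hence the series converges for |x − 5| < 1/(10/7) = 7/10, so the radius of convergence is 7/10.
When x = 57/10, the n-th term does not approach 0; divergence by the term test.
At x = 43/10: the terms have absolute value of order n², which does not tend to 0, so the series diverges by the divergence test.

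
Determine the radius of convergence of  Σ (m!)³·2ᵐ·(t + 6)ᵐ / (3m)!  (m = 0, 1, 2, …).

Ratio test: |a_{m+1}/a_m| = (m+1)³/[(3m+1)·(3m+2)·(3m+3)] · 2 → 2/27 as m → ∞.
Thus R = 1/(2/27) = 27/2.

R = 27/2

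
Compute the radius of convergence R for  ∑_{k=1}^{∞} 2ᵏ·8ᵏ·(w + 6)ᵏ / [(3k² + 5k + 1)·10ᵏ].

By the ratio test, |a_{k+1}/a_k| = [(3k² + 5k + 1)/(3(k+1)² + 5(k+1) + 1)] · 2·8/10 → 8/5.
Hence the series converges for |w + 6| < 1/(8/5) = 5/8, so the radius of convergence is 5/8.

R = 5/8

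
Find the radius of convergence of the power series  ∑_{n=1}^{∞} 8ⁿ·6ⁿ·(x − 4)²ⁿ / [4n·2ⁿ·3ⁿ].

Ratio test: |a_{n+1}/a_n| = [4n/4(n+1)] · 8·6/(2·3) → 8 as n → ∞.
Writing y = (x − 4)², the series in y has radius 1/8, so |x − 4| < √(1/8) and R = √2/4.

R = √2/4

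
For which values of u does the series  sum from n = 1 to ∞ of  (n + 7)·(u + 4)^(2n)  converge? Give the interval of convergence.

(-5, -3)

By the ratio test, |a_{n+1}/a_n| = ((n+1) + 7)/(n + 7) → 1.
Since the exponent of (u + 4) increases by 2 each term, convergence requires |u + 4|² < 1, hence R = 1.
When u = -3, the n-th term does not approach 0; divergence by the term test.
Endpoint u = -5: the terms have absolute value of order n, which does not tend to 0, so the series diverges by the divergence test.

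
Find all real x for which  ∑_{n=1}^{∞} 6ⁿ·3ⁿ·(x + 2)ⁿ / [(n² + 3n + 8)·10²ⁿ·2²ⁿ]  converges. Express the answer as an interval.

The ratio of consecutive coefficients is [(n² + 3n + 8)/((n+1)² + 3(n+1) + 8)] · 6·3/(100·4) → 9/200.
Thus R = 1/(9/200) = 200/9.
Endpoint x = 182/9: the terms are on the order of 1/n², so the series converges absolutely by comparison with the p-series (p = 2 > 1).
When x = -218/9, the terms are on the order of 1/n², so the series converges absolutely by comparison with the p-series (p = 2 > 1).

[-218/9, 182/9]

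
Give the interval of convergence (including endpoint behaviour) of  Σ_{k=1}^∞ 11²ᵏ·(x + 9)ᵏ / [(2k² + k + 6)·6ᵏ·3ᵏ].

The ratio of consecutive coefficients is [(2k² + k + 6)/(2(k+1)² + (k+1) + 6)] · 121/(6·3) → 121/18.
The series converges when 121/18 · |x + 9| < 1, giving R = 18/121.
When x = -1071/121, the series is dominated by a constant times Σ 1/k², which converges (p = 2 > 1).
At x = -1107/121: the terms are on the order of 1/k², so the series converges absolutely by comparison with the p-series (p = 2 > 1).

[-1107/121, -1071/121]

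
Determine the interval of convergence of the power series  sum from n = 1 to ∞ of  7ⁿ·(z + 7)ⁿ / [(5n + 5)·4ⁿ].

[-53/7, -45/7)

The ratio of consecutive coefficients is [(5n + 5)/(5(n+1) + 5)] · 7/4 → 7/4.
The series converges when 7/4 · |z + 7| < 1, giving R = 4/7.
Check z = -45/7: the terms behave like c/n; limit comparison with the harmonic series gives divergence.
At z = -53/7: an alternating series whose terms decrease to 0 in absolute value, so it converges by the Leibniz criterion.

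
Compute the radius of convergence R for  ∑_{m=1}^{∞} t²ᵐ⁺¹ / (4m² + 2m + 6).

By the ratio test, |a_{m+1}/a_m| = (4m² + 2m + 6)/(4(m+1)² + 2(m+1) + 6) → 1.
Writing y = t², the series in y has radius 1, so |t| < √(1) = 1 and R = 1.

R = 1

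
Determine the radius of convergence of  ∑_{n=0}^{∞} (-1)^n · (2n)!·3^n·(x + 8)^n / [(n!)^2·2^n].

Ratio test: |a_{n+1}/a_n| = (2n+1)·(2n+2)/(n+1)² · 3/2 → 6 as n → ∞.
Thus R = 1/(6) = 1/6.

R = 1/6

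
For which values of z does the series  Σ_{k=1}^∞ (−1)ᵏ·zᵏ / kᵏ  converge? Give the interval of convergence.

Root test: |a_k|^(1/k) = 1/k → 0.
Since the k-th root of |a_k| tends to 0, the series converges for all real z; R = ∞.

(−∞, ∞)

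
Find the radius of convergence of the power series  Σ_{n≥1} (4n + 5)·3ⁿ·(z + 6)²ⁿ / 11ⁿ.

Apply the ratio test: |a_{n+1}| / |a_n| = [(4(n+1) + 5)/(4n + 5)] · 3/11, which tends to 3/11 as n → ∞.
Since the exponent of (z + 6) increases by 2 each term, convergence requires |z + 6|² < 11/3, hence R = √33/3.

R = √33/3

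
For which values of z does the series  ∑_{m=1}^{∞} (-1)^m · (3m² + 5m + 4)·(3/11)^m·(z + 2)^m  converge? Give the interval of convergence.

Ratio test: |a_{m+1}/a_m| = [(3(m+1)² + 5(m+1) + 4)/(3m² + 5m + 4)] · 3/11 → 3/11 as m → ∞.
Hence the series converges for |z + 2| < 1/(3/11) = 11/3, so the radius of convergence is 11/3.
When z = 5/3, the terms do not tend to 0, so the series diverges.
When z = -17/3, the terms do not tend to 0, so the series diverges.

(-17/3, 5/3)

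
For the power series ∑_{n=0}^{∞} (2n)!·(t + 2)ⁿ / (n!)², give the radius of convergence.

R = 1/4

The ratio of consecutive coefficients is (2n+1)·(2n+2)/(n+1)² → 4.
Hence the series converges for |t + 2| < 1/(4) = 1/4, so the radius of convergence is 1/4.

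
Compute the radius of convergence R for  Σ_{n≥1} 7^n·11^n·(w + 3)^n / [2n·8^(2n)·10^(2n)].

Apply the ratio test: |a_{n+1}| / |a_n| = [2n/2(n+1)] · 7·11/(64·100), which tends to 77/6400 as n → ∞.
Hence the series converges for |w + 3| < 1/(77/6400) = 6400/77, so the radius of convergence is 6400/77.

R = 6400/77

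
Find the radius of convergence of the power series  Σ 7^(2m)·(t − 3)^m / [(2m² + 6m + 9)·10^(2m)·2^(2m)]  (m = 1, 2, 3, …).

R = 400/49

By the ratio test, |a_{m+1}/a_m| = [(2m² + 6m + 9)/(2(m+1)² + 6(m+1) + 9)] · 49/(100·4) → 49/400.
Hence the series converges for |t − 3| < 1/(49/400) = 400/49, so the radius of convergence is 400/49.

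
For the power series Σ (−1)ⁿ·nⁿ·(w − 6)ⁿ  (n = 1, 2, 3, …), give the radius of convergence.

Applying the root test, |a_n|^(1/n) = n → ∞.
Since the n-th root of |a_n| is unbounded, the series converges only at w = 6; R = 0.

R = 0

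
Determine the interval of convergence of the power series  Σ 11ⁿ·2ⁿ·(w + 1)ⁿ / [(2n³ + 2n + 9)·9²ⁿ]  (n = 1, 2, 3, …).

Apply the ratio test: |a_{n+1}| / |a_n| = [(2n³ + 2n + 9)/(2(n+1)³ + 2(n+1) + 9)] · 11·2/81, which tends to 22/81 as n → ∞.
Convergence for |w + 1| · 22/81 < 1, i.e. |w + 1| < 81/22. So R = 81/22.
Check w = 59/22: absolute convergence follows by limit comparison with Σ 1/n³.
Check w = -103/22: the series is dominated by a constant times Σ 1/n³, which converges (p = 3 > 1).

[-103/22, 59/22]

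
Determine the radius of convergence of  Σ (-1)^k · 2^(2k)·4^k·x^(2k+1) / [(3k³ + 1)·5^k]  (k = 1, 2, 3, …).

R = √5/4

Apply the ratio test: |a_{k+1}| / |a_k| = [(3k³ + 1)/(3(k+1)³ + 1)] · 4·4/5, which tends to 16/5 as k → ∞.
Successive powers of x differ by 2, so the series converges when |x|² · 16/5 < 1, i.e. |x| < √(5/16). So R = √5/4.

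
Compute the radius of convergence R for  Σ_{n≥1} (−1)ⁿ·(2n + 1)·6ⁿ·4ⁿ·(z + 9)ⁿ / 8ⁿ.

R = 1/3

The ratio of consecutive coefficients is [(2(n+1) + 1)/(2n + 1)] · 6·4/8 → 3.
Convergence for |z + 9| · 3 < 1, i.e. |z + 9| < 1/3. So R = 1/3.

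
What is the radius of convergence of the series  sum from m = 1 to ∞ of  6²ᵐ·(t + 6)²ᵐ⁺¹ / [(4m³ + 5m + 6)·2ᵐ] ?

By the ratio test, |a_{m+1}/a_m| = [(4m³ + 5m + 6)/(4(m+1)³ + 5(m+1) + 6)] · 36/2 → 18.
Successive powers of (t + 6) differ by 2, so the series converges when |t + 6|² · 18 < 1, i.e. |t + 6| < √(1/18). So R = √2/6.

R = √2/6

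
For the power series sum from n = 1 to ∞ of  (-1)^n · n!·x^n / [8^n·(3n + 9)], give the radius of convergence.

Ratio test: |a_{n+1}/a_n| = (n+1) · 1/8 · (3n + 9)/(3(n+1) + 9) → ∞ as n → ∞.
Since the ratio → ∞, the series diverges for every x ≠ 0, and R = 0.

R = 0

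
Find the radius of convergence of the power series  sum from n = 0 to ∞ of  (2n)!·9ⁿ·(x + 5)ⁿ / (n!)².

R = 1/36

The ratio of consecutive coefficients is (2n+1)·(2n+2)/(n+1)² · 9 → 36.
Thus R = 1/(36) = 1/36.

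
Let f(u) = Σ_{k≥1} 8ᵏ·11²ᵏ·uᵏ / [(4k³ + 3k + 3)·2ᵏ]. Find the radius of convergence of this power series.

Ratio test: |a_{k+1}/a_k| = [(4k³ + 3k + 3)/(4(k+1)³ + 3(k+1) + 3)] · 8·121/2 → 484 as k → ∞.
The series converges when 484 · |u| < 1, giving R = 1/484.

R = 1/484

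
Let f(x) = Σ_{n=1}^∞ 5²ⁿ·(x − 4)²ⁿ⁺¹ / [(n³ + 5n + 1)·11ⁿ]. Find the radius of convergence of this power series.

R = √11/5

By the ratio test, |a_{n+1}/a_n| = [(n³ + 5n + 1)/((n+1)³ + 5(n+1) + 1)] · 25/11 → 25/11.
Successive powers of (x − 4) differ by 2, so the series converges when |x − 4|² · 25/11 < 1, i.e. |x − 4| < √(11/25). So R = √11/5.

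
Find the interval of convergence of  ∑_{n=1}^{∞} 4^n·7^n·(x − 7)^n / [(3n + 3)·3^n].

Apply the ratio test: |a_{n+1}| / |a_n| = [(3n + 3)/(3(n+1) + 3)] · 4·7/3, which tends to 28/3 as n → ∞.
Convergence for |x − 7| · 28/3 < 1, i.e. |x − 7| < 3/28. So R = 3/28.
Endpoint x = 199/28: the terms behave like c/n; limit comparison with the harmonic series gives divergence.
At x = 193/28: the terms alternate in sign and decrease monotonically to 0 in absolute value (size ~ c/n), so the alternating series test gives convergence.

[193/28, 199/28)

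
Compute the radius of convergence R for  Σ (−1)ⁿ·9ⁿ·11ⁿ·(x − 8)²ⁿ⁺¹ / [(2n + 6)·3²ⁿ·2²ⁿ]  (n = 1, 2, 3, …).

R = 2√11/11

Ratio test: |a_{n+1}/a_n| = [(2n + 6)/(2(n+1) + 6)] · 9·11/(9·4) → 11/4 as n → ∞.
Since the exponent of (x − 8) increases by 2 each term, convergence requires |x − 8|² < 4/11, hence R = 2√11/11.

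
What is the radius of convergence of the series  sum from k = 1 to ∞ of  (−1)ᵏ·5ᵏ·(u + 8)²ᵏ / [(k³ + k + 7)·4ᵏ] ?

Ratio test: |a_{k+1}/a_k| = [(k³ + k + 7)/((k+1)³ + (k+1) + 7)] · 5/4 → 5/4 as k → ∞.
Successive powers of (u + 8) differ by 2, so the series converges when |u + 8|² · 5/4 < 1, i.e. |u + 8| < √(4/5). So R = 2√5/5.

R = 2√5/5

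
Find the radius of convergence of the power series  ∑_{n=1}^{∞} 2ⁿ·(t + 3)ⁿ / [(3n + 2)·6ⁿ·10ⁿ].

R = 30

By the ratio test, |a_{n+1}/a_n| = [(3n + 2)/(3(n+1) + 2)] · 2/(6·10) → 1/30.
Hence the series converges for |t + 3| < 1/(1/30) = 30, so the radius of convergence is 30.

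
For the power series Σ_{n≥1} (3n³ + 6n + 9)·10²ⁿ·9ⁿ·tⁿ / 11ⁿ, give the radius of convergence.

The ratio of consecutive coefficients is [(3(n+1)³ + 6(n+1) + 9)/(3n³ + 6n + 9)] · 100·9/11 → 900/11.
Thus R = 1/(900/11) = 11/900.

R = 11/900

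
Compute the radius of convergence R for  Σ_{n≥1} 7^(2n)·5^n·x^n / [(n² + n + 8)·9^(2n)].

R = 81/245

Apply the ratio test: |a_{n+1}| / |a_n| = [(n² + n + 8)/((n+1)² + (n+1) + 8)] · 49·5/81, which tends to 245/81 as n → ∞.
Convergence for |x| · 245/81 < 1, i.e. |x| < 81/245. So R = 81/245.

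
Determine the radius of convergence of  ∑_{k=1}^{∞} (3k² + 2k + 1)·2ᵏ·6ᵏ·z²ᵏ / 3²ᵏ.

By the ratio test, |a_{k+1}/a_k| = [(3(k+1)² + 2(k+1) + 1)/(3k² + 2k + 1)] · 2·6/9 → 4/3.
Since the exponent of z increases by 2 each term, convergence requires |z|² < 3/4, hence R = √3/2.

R = √3/2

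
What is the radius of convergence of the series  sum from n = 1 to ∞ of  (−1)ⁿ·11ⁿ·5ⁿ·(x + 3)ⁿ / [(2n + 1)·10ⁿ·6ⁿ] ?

R = 12/11

The ratio of consecutive coefficients is [(2n + 1)/(2(n+1) + 1)] · 11·5/(10·6) → 11/12.
The series converges when 11/12 · |x + 3| < 1, giving R = 12/11.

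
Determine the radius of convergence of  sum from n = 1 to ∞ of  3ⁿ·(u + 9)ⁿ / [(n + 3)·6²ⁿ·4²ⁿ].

R = 192

The ratio of consecutive coefficients is [(n + 3)/((n+1) + 3)] · 3/(36·16) → 1/192.
Thus R = 1/(1/192) = 192.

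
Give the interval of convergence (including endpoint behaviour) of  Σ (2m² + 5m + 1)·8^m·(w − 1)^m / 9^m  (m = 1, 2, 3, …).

(-1/8, 17/8)

By the ratio test, |a_{m+1}/a_m| = [(2(m+1)² + 5(m+1) + 1)/(2m² + 5m + 1)] · 8/9 → 8/9.
Convergence for |w − 1| · 8/9 < 1, i.e. |w − 1| < 9/8. So R = 9/8.
When w = 17/8, the terms have absolute value of order m², which does not tend to 0, so the series diverges by the divergence test.
At w = -1/8: the m-th term does not approach 0; divergence by the term test.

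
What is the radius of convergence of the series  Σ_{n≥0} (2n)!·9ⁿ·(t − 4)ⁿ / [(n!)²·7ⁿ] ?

R = 7/36

Ratio test: |a_{n+1}/a_n| = (2n+1)·(2n+2)/(n+1)² · 9/7 → 36/7 as n → ∞.
Convergence for |t − 4| · 36/7 < 1, i.e. |t − 4| < 7/36. So R = 7/36.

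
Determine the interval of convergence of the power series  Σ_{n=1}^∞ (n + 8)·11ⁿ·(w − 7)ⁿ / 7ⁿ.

Apply the ratio test: |a_{n+1}| / |a_n| = [((n+1) + 8)/(n + 8)] · 11/7, which tends to 11/7 as n → ∞.
Thus R = 1/(11/7) = 7/11.
Endpoint w = 84/11: the terms do not tend to 0, so the series diverges.
When w = 70/11, the n-th term does not approach 0; divergence by the term test.

(70/11, 84/11)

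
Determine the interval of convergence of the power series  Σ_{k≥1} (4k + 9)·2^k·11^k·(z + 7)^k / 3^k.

(-157/22, -151/22)

Apply the ratio test: |a_{k+1}| / |a_k| = [(4(k+1) + 9)/(4k + 9)] · 2·11/3, which tends to 22/3 as k → ∞.
Convergence for |z + 7| · 22/3 < 1, i.e. |z + 7| < 3/22. So R = 3/22.
Check z = -151/22: the terms do not tend to 0, so the series diverges.
At z = -157/22: the terms have absolute value of order k, which does not tend to 0, so the series diverges by the divergence test.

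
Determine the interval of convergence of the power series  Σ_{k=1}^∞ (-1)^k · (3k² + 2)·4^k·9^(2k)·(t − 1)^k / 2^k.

By the ratio test, |a_{k+1}/a_k| = [(3(k+1)² + 2)/(3k² + 2)] · 4·81/2 → 162.
Thus R = 1/(162) = 1/162.
At t = 163/162: the k-th term does not approach 0; divergence by the term test.
When t = 161/162, the k-th term does not approach 0; divergence by the term test.

(161/162, 163/162)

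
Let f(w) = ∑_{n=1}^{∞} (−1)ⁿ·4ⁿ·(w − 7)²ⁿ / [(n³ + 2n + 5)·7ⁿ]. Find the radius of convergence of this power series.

The ratio of consecutive coefficients is [(n³ + 2n + 5)/((n+1)³ + 2(n+1) + 5)] · 4/7 → 4/7.
Writing y = (w − 7)², the series in y has radius 7/4, so |w − 7| < √(7/4) and R = √7/2.

R = √7/2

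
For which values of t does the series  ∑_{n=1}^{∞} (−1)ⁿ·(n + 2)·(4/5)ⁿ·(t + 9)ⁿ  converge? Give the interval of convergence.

(-41/4, -31/4)

Apply the ratio test: |a_{n+1}| / |a_n| = [((n+1) + 2)/(n + 2)] · 4/5, which tends to 4/5 as n → ∞.
The series converges when 4/5 · |t + 9| < 1, giving R = 5/4.
When t = -31/4, the terms have absolute value of order n, which does not tend to 0, so the series diverges by the divergence test.
At t = -41/4: the terms do not tend to 0, so the series diverges.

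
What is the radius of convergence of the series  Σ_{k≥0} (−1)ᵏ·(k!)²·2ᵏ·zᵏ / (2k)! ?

R = 2

Ratio test: |a_{k+1}/a_k| = (k+1)²/[(2k+1)·(2k+2)] · 2 → 1/2 as k → ∞.
Convergence for |z| · 1/2 < 1, i.e. |z| < 2. So R = 2.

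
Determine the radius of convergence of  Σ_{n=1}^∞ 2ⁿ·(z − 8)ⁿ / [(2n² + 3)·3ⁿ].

The ratio of consecutive coefficients is [(2n² + 3)/(2(n+1)² + 3)] · 2/3 → 2/3.
Hence the series converges for |z − 8| < 1/(2/3) = 3/2, so the radius of convergence is 3/2.

R = 3/2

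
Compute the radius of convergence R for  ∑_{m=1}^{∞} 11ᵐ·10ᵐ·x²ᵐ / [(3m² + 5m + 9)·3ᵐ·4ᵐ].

The ratio of consecutive coefficients is [(3m² + 5m + 9)/(3(m+1)² + 5(m+1) + 9)] · 11·10/(3·4) → 55/6.
Since the exponent of x increases by 2 each term, convergence requires |x|² < 6/55, hence R = √330/55.

R = √330/55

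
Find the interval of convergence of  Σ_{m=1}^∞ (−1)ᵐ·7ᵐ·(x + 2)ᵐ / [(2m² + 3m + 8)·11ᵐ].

[-25/7, -3/7]

Apply the ratio test: |a_{m+1}| / |a_m| = [(2m² + 3m + 8)/(2(m+1)² + 3(m+1) + 8)] · 7/11, which tends to 7/11 as m → ∞.
The series converges when 7/11 · |x + 2| < 1, giving R = 11/7.
Check x = -3/7: the terms are on the order of 1/m², so the series converges absolutely by comparison with the p-series (p = 2 > 1).
Check x = -25/7: absolute convergence follows by limit comparison with Σ 1/m².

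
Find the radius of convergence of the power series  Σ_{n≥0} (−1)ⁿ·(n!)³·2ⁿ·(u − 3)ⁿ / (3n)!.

Apply the ratio test: |a_{n+1}| / |a_n| = (n+1)³/[(3n+1)·(3n+2)·(3n+3)] · 2, which tends to 2/27 as n → ∞.
The series converges when 2/27 · |u − 3| < 1, giving R = 27/2.

R = 27/2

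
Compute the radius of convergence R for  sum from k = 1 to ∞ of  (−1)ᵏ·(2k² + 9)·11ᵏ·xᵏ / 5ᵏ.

R = 5/11

Apply the ratio test: |a_{k+1}| / |a_k| = [(2(k+1)² + 9)/(2k² + 9)] · 11/5, which tends to 11/5 as k → ∞.
Convergence for |x| · 11/5 < 1, i.e. |x| < 5/11. So R = 5/11.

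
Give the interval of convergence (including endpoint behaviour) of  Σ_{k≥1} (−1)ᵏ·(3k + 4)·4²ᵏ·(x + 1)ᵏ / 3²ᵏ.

The ratio of consecutive coefficients is [(3(k+1) + 4)/(3k + 4)] · 16/9 → 16/9.
The series converges when 16/9 · |x + 1| < 1, giving R = 9/16.
Check x = -7/16: the k-th term does not approach 0; divergence by the term test.
At x = -25/16: the k-th term does not approach 0; divergence by the term test.

(-25/16, -7/16)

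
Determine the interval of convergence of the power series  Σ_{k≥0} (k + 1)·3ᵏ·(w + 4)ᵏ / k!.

(−∞, ∞)

Ratio test: |a_{k+1}/a_k| = ((k+1) + 1)/(k + 1) · 3 · 1/(k+1) → 0 as k → ∞.
Since the limit is 0 < 1 for every w, the series converges on all of ℝ and R = ∞.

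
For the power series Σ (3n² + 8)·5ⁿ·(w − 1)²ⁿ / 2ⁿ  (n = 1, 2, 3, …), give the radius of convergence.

By the ratio test, |a_{n+1}/a_n| = [(3(n+1)² + 8)/(3n² + 8)] · 5/2 → 5/2.
Successive powers of (w − 1) differ by 2, so the series converges when |w − 1|² · 5/2 < 1, i.e. |w − 1| < √(2/5). So R = √10/5.

R = √10/5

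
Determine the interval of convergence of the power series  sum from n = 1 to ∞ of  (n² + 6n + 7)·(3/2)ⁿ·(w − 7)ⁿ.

Ratio test: |a_{n+1}/a_n| = [((n+1)² + 6(n+1) + 7)/(n² + 6n + 7)] · 3/2 → 3/2 as n → ∞.
Hence the series converges for |w − 7| < 1/(3/2) = 2/3, so the radius of convergence is 2/3.
Check w = 23/3: the terms have absolute value of order n², which does not tend to 0, so the series diverges by the divergence test.
At w = 19/3: the terms do not tend to 0, so the series diverges.

(19/3, 23/3)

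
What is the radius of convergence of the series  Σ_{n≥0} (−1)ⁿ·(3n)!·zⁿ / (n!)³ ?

Apply the ratio test: |a_{n+1}| / |a_n| = (3n+1)·(3n+2)·(3n+3)/(n+1)³, which tends to 27 as n → ∞.
Convergence for |z| · 27 < 1, i.e. |z| < 1/27. So R = 1/27.

R = 1/27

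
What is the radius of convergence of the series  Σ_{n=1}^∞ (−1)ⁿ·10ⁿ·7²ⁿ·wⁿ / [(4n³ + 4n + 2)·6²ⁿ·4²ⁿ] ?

R = 288/245

Apply the ratio test: |a_{n+1}| / |a_n| = [(4n³ + 4n + 2)/(4(n+1)³ + 4(n+1) + 2)] · 10·49/(36·16), which tends to 245/288 as n → ∞.
The series converges when 245/288 · |w| < 1, giving R = 288/245.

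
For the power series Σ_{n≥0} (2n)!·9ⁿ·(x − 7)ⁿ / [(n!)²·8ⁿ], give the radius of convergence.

R = 2/9

Ratio test: |a_{n+1}/a_n| = (2n+1)·(2n+2)/(n+1)² · 9/8 → 9/2 as n → ∞.
The series converges when 9/2 · |x − 7| < 1, giving R = 2/9.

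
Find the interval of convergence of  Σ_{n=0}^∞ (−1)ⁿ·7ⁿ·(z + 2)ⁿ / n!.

(−∞, ∞)

Apply the ratio test: |a_{n+1}| / |a_n| = 7 · 1/(n+1), which tends to 0 as n → ∞.
The limit is 0, so the series converges for all z; R = ∞.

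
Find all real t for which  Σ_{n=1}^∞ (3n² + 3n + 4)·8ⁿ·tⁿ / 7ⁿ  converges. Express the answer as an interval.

Ratio test: |a_{n+1}/a_n| = [(3(n+1)² + 3(n+1) + 4)/(3n² + 3n + 4)] · 8/7 → 8/7 as n → ∞.
Hence the series converges for |t| < 1/(8/7) = 7/8, so the radius of convergence is 7/8.
Endpoint t = 7/8: the terms do not tend to 0, so the series diverges.
Check t = -7/8: the terms have absolute value of order n², which does not tend to 0, so the series diverges by the divergence test.

(-7/8, 7/8)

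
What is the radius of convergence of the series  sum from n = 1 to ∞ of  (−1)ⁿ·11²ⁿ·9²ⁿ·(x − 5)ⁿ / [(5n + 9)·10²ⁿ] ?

R = 100/9801

Apply the ratio test: |a_{n+1}| / |a_n| = [(5n + 9)/(5(n+1) + 9)] · 121·81/100, which tends to 9801/100 as n → ∞.
The series converges when 9801/100 · |x − 5| < 1, giving R = 100/9801.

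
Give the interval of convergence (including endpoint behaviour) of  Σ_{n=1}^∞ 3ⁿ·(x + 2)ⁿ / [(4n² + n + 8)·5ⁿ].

[-11/3, -1/3]

Apply the ratio test: |a_{n+1}| / |a_n| = [(4n² + n + 8)/(4(n+1)² + (n+1) + 8)] · 3/5, which tends to 3/5 as n → ∞.
Convergence for |x + 2| · 3/5 < 1, i.e. |x + 2| < 5/3. So R = 5/3.
Check x = -1/3: absolute convergence follows by limit comparison with Σ 1/n².
When x = -11/3, absolute convergence follows by limit comparison with Σ 1/n².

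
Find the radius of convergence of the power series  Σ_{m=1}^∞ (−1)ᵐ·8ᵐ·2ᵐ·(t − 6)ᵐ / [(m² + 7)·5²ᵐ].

By the ratio test, |a_{m+1}/a_m| = [(m² + 7)/((m+1)² + 7)] · 8·2/25 → 16/25.
Hence the series converges for |t − 6| < 1/(16/25) = 25/16, so the radius of convergence is 25/16.

R = 25/16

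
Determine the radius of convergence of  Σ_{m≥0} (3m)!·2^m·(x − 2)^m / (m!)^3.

R = 1/54

Apply the ratio test: |a_{m+1}| / |a_m| = (3m+1)·(3m+2)·(3m+3)/(m+1)³ · 2, which tends to 54 as m → ∞.
Convergence for |x − 2| · 54 < 1, i.e. |x − 2| < 1/54. So R = 1/54.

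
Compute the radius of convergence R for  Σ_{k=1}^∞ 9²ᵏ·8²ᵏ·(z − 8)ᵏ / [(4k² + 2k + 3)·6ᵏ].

By the ratio test, |a_{k+1}/a_k| = [(4k² + 2k + 3)/(4(k+1)² + 2(k+1) + 3)] · 81·64/6 → 864.
Thus R = 1/(864) = 1/864.

R = 1/864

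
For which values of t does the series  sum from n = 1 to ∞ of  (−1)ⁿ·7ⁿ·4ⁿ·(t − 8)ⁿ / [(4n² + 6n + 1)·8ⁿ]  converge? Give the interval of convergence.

The ratio of consecutive coefficients is [(4n² + 6n + 1)/(4(n+1)² + 6(n+1) + 1)] · 7·4/8 → 7/2.
Thus R = 1/(7/2) = 2/7.
When t = 58/7, the series is dominated by a constant times Σ 1/n², which converges (p = 2 > 1).
At t = 54/7: absolute convergence follows by limit comparison with Σ 1/n².

[54/7, 58/7]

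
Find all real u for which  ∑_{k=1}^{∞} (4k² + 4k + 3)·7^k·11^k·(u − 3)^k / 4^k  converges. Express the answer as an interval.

(227/77, 235/77)

By the ratio test, |a_{k+1}/a_k| = [(4(k+1)² + 4(k+1) + 3)/(4k² + 4k + 3)] · 7·11/4 → 77/4.
Convergence for |u − 3| · 77/4 < 1, i.e. |u − 3| < 4/77. So R = 4/77.
Check u = 235/77: the terms have absolute value of order k², which does not tend to 0, so the series diverges by the divergence test.
When u = 227/77, the terms do not tend to 0, so the series diverges.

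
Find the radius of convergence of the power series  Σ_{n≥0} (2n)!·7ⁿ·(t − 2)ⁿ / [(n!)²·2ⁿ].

Apply the ratio test: |a_{n+1}| / |a_n| = (2n+1)·(2n+2)/(n+1)² · 7/2, which tends to 14 as n → ∞.
The series converges when 14 · |t − 2| < 1, giving R = 1/14.

R = 1/14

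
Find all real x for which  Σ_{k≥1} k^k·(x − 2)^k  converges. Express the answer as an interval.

Applying the root test, |a_k|^(1/k) = k → ∞.
The root grows without bound, so R = 0 (convergence only at x = 2).

{2}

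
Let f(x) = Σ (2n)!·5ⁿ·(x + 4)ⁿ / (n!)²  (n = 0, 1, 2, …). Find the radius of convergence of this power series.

Ratio test: |a_{n+1}/a_n| = (2n+1)·(2n+2)/(n+1)² · 5 → 20 as n → ∞.
The series converges when 20 · |x + 4| < 1, giving R = 1/20.

R = 1/20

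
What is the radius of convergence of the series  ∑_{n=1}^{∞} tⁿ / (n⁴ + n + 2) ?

R = 1

By the ratio test, |a_{n+1}/a_n| = (n⁴ + n + 2)/((n+1)⁴ + (n+1) + 2) → 1.
So the series converges when |t| < 1 and diverges when |t| > 1; R = 1.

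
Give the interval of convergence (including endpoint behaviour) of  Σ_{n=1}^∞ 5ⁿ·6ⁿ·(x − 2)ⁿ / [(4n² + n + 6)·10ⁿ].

Ratio test: |a_{n+1}/a_n| = [(4n² + n + 6)/(4(n+1)² + (n+1) + 6)] · 5·6/10 → 3 as n → ∞.
Thus R = 1/(3) = 1/3.
When x = 7/3, absolute convergence follows by limit comparison with Σ 1/n².
Endpoint x = 5/3: absolute convergence follows by limit comparison with Σ 1/n².

[5/3, 7/3]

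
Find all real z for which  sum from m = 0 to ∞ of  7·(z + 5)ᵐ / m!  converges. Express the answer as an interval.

(−∞, ∞)

The ratio of consecutive coefficients is 7/7 · 1/(m+1) → 0.
The limit is 0, so the series converges for all z; R = ∞.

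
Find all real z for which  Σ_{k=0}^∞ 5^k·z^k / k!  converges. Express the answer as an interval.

Apply the ratio test: |a_{k+1}| / |a_k| = 5 · 1/(k+1), which tends to 0 as k → ∞.
The ratio tends to 0 regardless of z, hence R = ∞.

(−∞, ∞)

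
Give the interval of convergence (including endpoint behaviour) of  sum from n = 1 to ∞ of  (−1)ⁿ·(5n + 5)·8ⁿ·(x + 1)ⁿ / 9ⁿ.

(-17/8, 1/8)

The ratio of consecutive coefficients is [(5(n+1) + 5)/(5n + 5)] · 8/9 → 8/9.
Hence the series converges for |x + 1| < 1/(8/9) = 9/8, so the radius of convergence is 9/8.
At x = 1/8: the n-th term does not approach 0; divergence by the term test.
Check x = -17/8: the terms have absolute value of order n, which does not tend to 0, so the series diverges by the divergence test.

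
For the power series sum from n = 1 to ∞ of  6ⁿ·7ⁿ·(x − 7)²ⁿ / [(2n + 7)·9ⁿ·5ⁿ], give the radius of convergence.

R = √210/14

The ratio of consecutive coefficients is [(2n + 7)/(2(n+1) + 7)] · 6·7/(9·5) → 14/15.
Writing y = (x − 7)², the series in y has radius 15/14, so |x − 7| < √(15/14) and R = √210/14.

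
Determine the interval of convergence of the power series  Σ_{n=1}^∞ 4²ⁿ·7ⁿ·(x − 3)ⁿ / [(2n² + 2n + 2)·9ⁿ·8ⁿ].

Apply the ratio test: |a_{n+1}| / |a_n| = [(2n² + 2n + 2)/(2(n+1)² + 2(n+1) + 2)] · 16·7/(9·8), which tends to 14/9 as n → ∞.
Thus R = 1/(14/9) = 9/14.
When x = 51/14, absolute convergence follows by limit comparison with Σ 1/n².
Check x = 33/14: absolute convergence follows by limit comparison with Σ 1/n².

[33/14, 51/14]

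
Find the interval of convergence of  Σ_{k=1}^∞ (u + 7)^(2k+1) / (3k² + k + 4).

[-8, -6]

By the ratio test, |a_{k+1}/a_k| = (3k² + k + 4)/(3(k+1)² + (k+1) + 4) → 1.
Since the exponent of (u + 7) increases by 2 each term, convergence requires |u + 7|² < 1, hence R = 1.
Endpoint u = -6: the series is dominated by a constant times Σ 1/k², which converges (p = 2 > 1).
Endpoint u = -8: absolute convergence follows by limit comparison with Σ 1/k².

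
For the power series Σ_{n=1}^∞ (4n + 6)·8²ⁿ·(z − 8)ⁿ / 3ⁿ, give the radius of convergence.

By the ratio test, |a_{n+1}/a_n| = [(4(n+1) + 6)/(4n + 6)] · 64/3 → 64/3.
Convergence for |z − 8| · 64/3 < 1, i.e. |z − 8| < 3/64. So R = 3/64.

R = 3/64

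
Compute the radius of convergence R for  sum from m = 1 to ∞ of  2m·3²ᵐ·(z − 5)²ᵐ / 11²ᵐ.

The ratio of consecutive coefficients is [2(m+1)/2m] · 9/121 → 9/121.
Writing y = (z − 5)², the series in y has radius 121/9, so |z − 5| < √(121/9) = 11/3 and R = 11/3.

R = 11/3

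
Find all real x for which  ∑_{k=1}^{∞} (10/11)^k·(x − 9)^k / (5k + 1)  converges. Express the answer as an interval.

[79/10, 101/10)

Apply the ratio test: |a_{k+1}| / |a_k| = [(5k + 1)/(5(k+1) + 1)] · 10/11, which tends to 10/11 as k → ∞.
Hence the series converges for |x − 9| < 1/(10/11) = 11/10, so the radius of convergence is 11/10.
When x = 101/10, the terms are asymptotic to a nonzero constant times 1/k, so the series diverges by limit comparison with Σ 1/k.
At x = 79/10: an alternating series whose terms decrease to 0 in absolute value, so it converges by the Leibniz criterion.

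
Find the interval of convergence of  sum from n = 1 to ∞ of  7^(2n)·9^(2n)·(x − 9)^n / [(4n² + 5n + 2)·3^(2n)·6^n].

[1321/147, 1325/147]

By the ratio test, |a_{n+1}/a_n| = [(4n² + 5n + 2)/(4(n+1)² + 5(n+1) + 2)] · 49·81/(9·6) → 147/2.
Hence the series converges for |x − 9| < 1/(147/2) = 2/147, so the radius of convergence is 2/147.
Check x = 1325/147: the series is dominated by a constant times Σ 1/n², which converges (p = 2 > 1).
Endpoint x = 1321/147: the terms are on the order of 1/n², so the series converges absolutely by comparison with the p-series (p = 2 > 1).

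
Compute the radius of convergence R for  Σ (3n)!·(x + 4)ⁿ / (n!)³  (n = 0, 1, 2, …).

R = 1/27

Apply the ratio test: |a_{n+1}| / |a_n| = (3n+1)·(3n+2)·(3n+3)/(n+1)³, which tends to 27 as n → ∞.
Convergence for |x + 4| · 27 < 1, i.e. |x + 4| < 1/27. So R = 1/27.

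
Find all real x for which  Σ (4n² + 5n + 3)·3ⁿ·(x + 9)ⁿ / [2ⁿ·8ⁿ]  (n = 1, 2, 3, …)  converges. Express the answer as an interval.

The ratio of consecutive coefficients is [(4(n+1)² + 5(n+1) + 3)/(4n² + 5n + 3)] · 3/(2·8) → 3/16.
Convergence for |x + 9| · 3/16 < 1, i.e. |x + 9| < 16/3. So R = 16/3.
Check x = -11/3: the terms have absolute value of order n², which does not tend to 0, so the series diverges by the divergence test.
When x = -43/3, the terms do not tend to 0, so the series diverges.

(-43/3, -11/3)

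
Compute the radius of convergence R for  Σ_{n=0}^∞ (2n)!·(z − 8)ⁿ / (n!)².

By the ratio test, |a_{n+1}/a_n| = (2n+1)·(2n+2)/(n+1)² → 4.
Hence the series converges for |z − 8| < 1/(4) = 1/4, so the radius of convergence is 1/4.

R = 1/4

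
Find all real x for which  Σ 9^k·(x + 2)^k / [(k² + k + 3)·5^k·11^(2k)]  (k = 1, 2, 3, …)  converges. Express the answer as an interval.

[-623/9, 587/9]

Ratio test: |a_{k+1}/a_k| = [(k² + k + 3)/((k+1)² + (k+1) + 3)] · 9/(5·121) → 9/605 as k → ∞.
Thus R = 1/(9/605) = 605/9.
When x = 587/9, the terms are on the order of 1/k², so the series converges absolutely by comparison with the p-series (p = 2 > 1).
At x = -623/9: the terms are on the order of 1/k², so the series converges absolutely by comparison with the p-series (p = 2 > 1).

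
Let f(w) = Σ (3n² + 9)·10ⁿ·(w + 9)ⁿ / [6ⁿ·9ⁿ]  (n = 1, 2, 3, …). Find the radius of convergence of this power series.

By the ratio test, |a_{n+1}/a_n| = [(3(n+1)² + 9)/(3n² + 9)] · 10/(6·9) → 5/27.
Hence the series converges for |w + 9| < 1/(5/27) = 27/5, so the radius of convergence is 27/5.

R = 27/5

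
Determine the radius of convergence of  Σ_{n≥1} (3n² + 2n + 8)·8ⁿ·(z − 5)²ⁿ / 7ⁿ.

R = √14/4

The ratio of consecutive coefficients is [(3(n+1)² + 2(n+1) + 8)/(3n² + 2n + 8)] · 8/7 → 8/7.
Writing y = (z − 5)², the series in y has radius 7/8, so |z − 5| < √(7/8) and R = √14/4.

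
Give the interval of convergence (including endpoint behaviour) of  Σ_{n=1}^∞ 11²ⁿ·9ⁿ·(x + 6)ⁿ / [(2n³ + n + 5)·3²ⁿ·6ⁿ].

[-732/121, -720/121]

Apply the ratio test: |a_{n+1}| / |a_n| = [(2n³ + n + 5)/(2(n+1)³ + (n+1) + 5)] · 121·9/(9·6), which tends to 121/6 as n → ∞.
Hence the series converges for |x + 6| < 1/(121/6) = 6/121, so the radius of convergence is 6/121.
At x = -720/121: the series is dominated by a constant times Σ 1/n³, which converges (p = 3 > 1).
Endpoint x = -732/121: absolute convergence follows by limit comparison with Σ 1/n³.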